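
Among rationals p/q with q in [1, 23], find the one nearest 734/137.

75/14

Expand x = 734/137 as a continued fraction with the Euclidean algorithm:
  734 = 5*137 + 49, so a_0 = 5.
  137 = 2*49 + 39, so a_1 = 2.
  49 = 1*39 + 10, so a_2 = 1.
  39 = 3*10 + 9, so a_3 = 3.
  10 = 1*9 + 1, so a_4 = 1.
  9 = 9*1 + 0, so a_5 = 9.
so x = [5; 2, 1, 3, 1, 9].
Convergents (p_i = a_i*p_{i-1} + p_{i-2}, q_i = a_i*q_{i-1} + q_{i-2} with p_{-2}=0, p_{-1}=1, q_{-2}=1, q_{-1}=0), until the denominator exceeds 23:
  i=0: a_0=5, p_0 = 5*1 + 0 = 5, q_0 = 5*0 + 1 = 1.
  i=1: a_1=2, p_1 = 2*5 + 1 = 11, q_1 = 2*1 + 0 = 2.
  i=2: a_2=1, p_2 = 1*11 + 5 = 16, q_2 = 1*2 + 1 = 3.
  i=3: a_3=3, p_3 = 3*16 + 11 = 59, q_3 = 3*3 + 2 = 11.
  i=4: a_4=1, p_4 = 1*59 + 16 = 75, q_4 = 1*11 + 3 = 14.
  i=5: a_5=9, p_5 = 9*75 + 59 = 734, q_5 = 9*14 + 11 = 137.
q_5 = 137 > 23, so the last convergent with denominator <= 23 is p_4/q_4 = 75/14.
The closest fraction with denominator <= 23 is either p_4/q_4 or the intermediate fraction (k*p_4 + p_3)/(k*q_4 + q_3) with the largest k >= 1 whose denominator stays <= 23; these approach x as k grows, and every other convergent or intermediate fraction in range is farther away.
Largest k: floor((23 - q_3)/q_4) = floor((23 - 11)/14) = 0.
Since k = 0, no intermediate fraction beyond p_4/q_4 has denominator <= 23, so the convergent 75/14 is the closest (its error is |734*14 - 75*137|/(137*14) = 1/1918).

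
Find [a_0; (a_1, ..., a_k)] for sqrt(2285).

Write x_i = (sqrt(2285) + m_i)/d_i with (m_0, d_0) = (0, 1). a_0 = floor(sqrt(2285)) = 47, since 47^2 = 2209 <= 2285 < 2304 = 48^2.
Iterate m_{i+1} = d_i*a_i - m_i, d_{i+1} = (2285 - m_{i+1}^2)/d_i, a_{i+1} = floor((a_0 + m_{i+1})/d_{i+1}):
  m_1 = 1*47 - 0 = 47, d_1 = (2285 - 47^2)/1 = 76/1 = 76, a_1 = floor((47 + 47)/76) = 1.
  m_2 = 76*1 - 47 = 29, d_2 = (2285 - 29^2)/76 = 1444/76 = 19, a_2 = floor((47 + 29)/19) = 4.
  m_3 = 19*4 - 29 = 47, d_3 = (2285 - 47^2)/19 = 76/19 = 4, a_3 = floor((47 + 47)/4) = 23.
  m_4 = 4*23 - 47 = 45, d_4 = (2285 - 45^2)/4 = 260/4 = 65, a_4 = floor((47 + 45)/65) = 1.
  m_5 = 65*1 - 45 = 20, d_5 = (2285 - 20^2)/65 = 1885/65 = 29, a_5 = floor((47 + 20)/29) = 2.
  m_6 = 29*2 - 20 = 38, d_6 = (2285 - 38^2)/29 = 841/29 = 29, a_6 = floor((47 + 38)/29) = 2.
  m_7 = 29*2 - 38 = 20, d_7 = (2285 - 20^2)/29 = 1885/29 = 65, a_7 = floor((47 + 20)/65) = 1.
  m_8 = 65*1 - 20 = 45, d_8 = (2285 - 45^2)/65 = 260/65 = 4, a_8 = floor((47 + 45)/4) = 23.
  m_9 = 4*23 - 45 = 47, d_9 = (2285 - 47^2)/4 = 76/4 = 19, a_9 = floor((47 + 47)/19) = 4.
  m_10 = 19*4 - 47 = 29, d_10 = (2285 - 29^2)/19 = 1444/19 = 76, a_10 = floor((47 + 29)/76) = 1.
  m_11 = 76*1 - 29 = 47, d_11 = (2285 - 47^2)/76 = 76/76 = 1, a_11 = floor((47 + 47)/1) = 94.
  m_12 = 1*94 - 47 = 47, d_12 = (2285 - 47^2)/1 = 76/1 = 76: (m_12, d_12) = (m_1, d_1) = (47, 76), so from here the quotients repeat a_1, ..., a_11; the period length is 11.
Hence the expansion of sqrt(2285) is a_0 = 47 followed by the repeating block 1, 4, 23, 1, 2, 2, 1, 23, 4, 1, 94 (period 11).

[47; (1, 4, 23, 1, 2, 2, 1, 23, 4, 1, 94)]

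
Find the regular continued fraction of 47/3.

Run the Euclidean algorithm on 47 and 3; the successive quotients are the partial quotients a_0, a_1, ... (each step inverts the fractional part left over by the previous one):
  47 = 15*3 + 2, so a_0 = 15.
  3 = 1*2 + 1, so a_1 = 1.
  2 = 2*1 + 0, so a_2 = 2.
The remainder reaches 0 after 3 divisions, so the expansion has 3 partial quotients, read off in order.

[15; 1, 2]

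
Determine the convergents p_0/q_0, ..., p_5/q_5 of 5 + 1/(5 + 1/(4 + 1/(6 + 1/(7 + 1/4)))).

5/1, 26/5, 109/21, 680/131, 4869/938, 20156/3883

Using the convergent recurrence p_i = a_i*p_{i-1} + p_{i-2}, q_i = a_i*q_{i-1} + q_{i-2} with p_{-2}=0, p_{-1}=1, q_{-2}=1, q_{-1}=0:
  i=0: a_0=5, p_0 = 5*1 + 0 = 5, q_0 = 5*0 + 1 = 1.
  i=1: a_1=5, p_1 = 5*5 + 1 = 26, q_1 = 5*1 + 0 = 5.
  i=2: a_2=4, p_2 = 4*26 + 5 = 109, q_2 = 4*5 + 1 = 21.
  i=3: a_3=6, p_3 = 6*109 + 26 = 680, q_3 = 6*21 + 5 = 131.
  i=4: a_4=7, p_4 = 7*680 + 109 = 4869, q_4 = 7*131 + 21 = 938.
  i=5: a_5=4, p_5 = 4*4869 + 680 = 20156, q_5 = 4*938 + 131 = 3883.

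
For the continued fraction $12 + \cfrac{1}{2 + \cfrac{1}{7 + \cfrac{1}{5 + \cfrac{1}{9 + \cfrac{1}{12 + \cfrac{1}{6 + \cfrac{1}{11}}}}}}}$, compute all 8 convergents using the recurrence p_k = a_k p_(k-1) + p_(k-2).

Using the convergent recurrence p_i = a_i*p_{i-1} + p_{i-2}, q_i = a_i*q_{i-1} + q_{i-2} with p_{-2}=0, p_{-1}=1, q_{-2}=1, q_{-1}=0:
  i=0: a_0=12, p_0 = 12*1 + 0 = 12, q_0 = 12*0 + 1 = 1.
  i=1: a_1=2, p_1 = 2*12 + 1 = 25, q_1 = 2*1 + 0 = 2.
  i=2: a_2=7, p_2 = 7*25 + 12 = 187, q_2 = 7*2 + 1 = 15.
  i=3: a_3=5, p_3 = 5*187 + 25 = 960, q_3 = 5*15 + 2 = 77.
  i=4: a_4=9, p_4 = 9*960 + 187 = 8827, q_4 = 9*77 + 15 = 708.
  i=5: a_5=12, p_5 = 12*8827 + 960 = 106884, q_5 = 12*708 + 77 = 8573.
  i=6: a_6=6, p_6 = 6*106884 + 8827 = 650131, q_6 = 6*8573 + 708 = 52146.
  i=7: a_7=11, p_7 = 11*650131 + 106884 = 7258325, q_7 = 11*52146 + 8573 = 582179.

12/1, 25/2, 187/15, 960/77, 8827/708, 106884/8573, 650131/52146, 7258325/582179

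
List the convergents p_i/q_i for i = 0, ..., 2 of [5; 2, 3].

5/1, 11/2, 38/7

Using the convergent recurrence p_i = a_i*p_{i-1} + p_{i-2}, q_i = a_i*q_{i-1} + q_{i-2} with p_{-2}=0, p_{-1}=1, q_{-2}=1, q_{-1}=0:
  i=0: a_0=5, p_0 = 5*1 + 0 = 5, q_0 = 5*0 + 1 = 1.
  i=1: a_1=2, p_1 = 2*5 + 1 = 11, q_1 = 2*1 + 0 = 2.
  i=2: a_2=3, p_2 = 3*11 + 5 = 38, q_2 = 3*2 + 1 = 7.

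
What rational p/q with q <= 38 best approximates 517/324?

Expand x = 517/324 as a continued fraction with the Euclidean algorithm:
  517 = 1*324 + 193, so a_0 = 1.
  324 = 1*193 + 131, so a_1 = 1.
  193 = 1*131 + 62, so a_2 = 1.
  131 = 2*62 + 7, so a_3 = 2.
  62 = 8*7 + 6, so a_4 = 8.
  7 = 1*6 + 1, so a_5 = 1.
  6 = 6*1 + 0, so a_6 = 6.
so x = [1; 1, 1, 2, 8, 1, 6].
Convergents (p_i = a_i*p_{i-1} + p_{i-2}, q_i = a_i*q_{i-1} + q_{i-2} with p_{-2}=0, p_{-1}=1, q_{-2}=1, q_{-1}=0), until the denominator exceeds 38:
  i=0: a_0=1, p_0 = 1*1 + 0 = 1, q_0 = 1*0 + 1 = 1.
  i=1: a_1=1, p_1 = 1*1 + 1 = 2, q_1 = 1*1 + 0 = 1.
  i=2: a_2=1, p_2 = 1*2 + 1 = 3, q_2 = 1*1 + 1 = 2.
  i=3: a_3=2, p_3 = 2*3 + 2 = 8, q_3 = 2*2 + 1 = 5.
  i=4: a_4=8, p_4 = 8*8 + 3 = 67, q_4 = 8*5 + 2 = 42.
q_4 = 42 > 38, so the last convergent with denominator <= 38 is p_3/q_3 = 8/5.
The closest fraction with denominator <= 38 is either p_3/q_3 or the intermediate fraction (k*p_3 + p_2)/(k*q_3 + q_2) with the largest k >= 1 whose denominator stays <= 38; these approach x as k grows, and every other convergent or intermediate fraction in range is farther away.
Largest k: floor((38 - q_2)/q_3) = floor((38 - 2)/5) = 7.
That gives (7*8 + 3)/(7*5 + 2) = 59/37.
Compare the errors: |x - 8/5| = |517*5 - 8*324|/(324*5) = 7/1620, and |x - 59/37| = |517*37 - 59*324|/(324*37) = 13/11988.
Cross-multiplying, 13*1620 = 21060 < 83916 = 7*11988, so 13/11988 is smaller: the intermediate fraction 59/37 is closer to x than 8/5.

59/37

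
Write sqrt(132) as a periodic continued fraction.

Write x_i = (sqrt(132) + m_i)/d_i with (m_0, d_0) = (0, 1). a_0 = floor(sqrt(132)) = 11, since 11^2 = 121 <= 132 < 144 = 12^2.
Iterate m_{i+1} = d_i*a_i - m_i, d_{i+1} = (132 - m_{i+1}^2)/d_i, a_{i+1} = floor((a_0 + m_{i+1})/d_{i+1}):
  m_1 = 1*11 - 0 = 11, d_1 = (132 - 11^2)/1 = 11/1 = 11, a_1 = floor((11 + 11)/11) = 2.
  m_2 = 11*2 - 11 = 11, d_2 = (132 - 11^2)/11 = 11/11 = 1, a_2 = floor((11 + 11)/1) = 22.
  m_3 = 1*22 - 11 = 11, d_3 = (132 - 11^2)/1 = 11/1 = 11: (m_3, d_3) = (m_1, d_1) = (11, 11), so from here the quotients repeat a_1, a_2; the period length is 2.
Hence the expansion of sqrt(132) is a_0 = 11 followed by the repeating block 2, 22 (period 2).

[11; (2, 22)]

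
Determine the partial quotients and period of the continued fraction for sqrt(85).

[9; (4, 1, 1, 4, 18)]

Write x_i = (sqrt(85) + m_i)/d_i with (m_0, d_0) = (0, 1). a_0 = floor(sqrt(85)) = 9, since 9^2 = 81 <= 85 < 100 = 10^2.
Iterate m_{i+1} = d_i*a_i - m_i, d_{i+1} = (85 - m_{i+1}^2)/d_i, a_{i+1} = floor((a_0 + m_{i+1})/d_{i+1}):
  m_1 = 1*9 - 0 = 9, d_1 = (85 - 9^2)/1 = 4/1 = 4, a_1 = floor((9 + 9)/4) = 4.
  m_2 = 4*4 - 9 = 7, d_2 = (85 - 7^2)/4 = 36/4 = 9, a_2 = floor((9 + 7)/9) = 1.
  m_3 = 9*1 - 7 = 2, d_3 = (85 - 2^2)/9 = 81/9 = 9, a_3 = floor((9 + 2)/9) = 1.
  m_4 = 9*1 - 2 = 7, d_4 = (85 - 7^2)/9 = 36/9 = 4, a_4 = floor((9 + 7)/4) = 4.
  m_5 = 4*4 - 7 = 9, d_5 = (85 - 9^2)/4 = 4/4 = 1, a_5 = floor((9 + 9)/1) = 18.
  m_6 = 1*18 - 9 = 9, d_6 = (85 - 9^2)/1 = 4/1 = 4: (m_6, d_6) = (m_1, d_1) = (9, 4), so from here the quotients repeat a_1, ..., a_5; the period length is 5.
Hence the expansion of sqrt(85) is a_0 = 9 followed by the repeating block 4, 1, 1, 4, 18 (period 5).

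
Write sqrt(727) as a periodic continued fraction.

Write x_i = (sqrt(727) + m_i)/d_i with (m_0, d_0) = (0, 1). a_0 = floor(sqrt(727)) = 26, since 26^2 = 676 <= 727 < 729 = 27^2.
Iterate m_{i+1} = d_i*a_i - m_i, d_{i+1} = (727 - m_{i+1}^2)/d_i, a_{i+1} = floor((a_0 + m_{i+1})/d_{i+1}):
  m_1 = 1*26 - 0 = 26, d_1 = (727 - 26^2)/1 = 51/1 = 51, a_1 = floor((26 + 26)/51) = 1.
  m_2 = 51*1 - 26 = 25, d_2 = (727 - 25^2)/51 = 102/51 = 2, a_2 = floor((26 + 25)/2) = 25.
  m_3 = 2*25 - 25 = 25, d_3 = (727 - 25^2)/2 = 102/2 = 51, a_3 = floor((26 + 25)/51) = 1.
  m_4 = 51*1 - 25 = 26, d_4 = (727 - 26^2)/51 = 51/51 = 1, a_4 = floor((26 + 26)/1) = 52.
  m_5 = 1*52 - 26 = 26, d_5 = (727 - 26^2)/1 = 51/1 = 51: (m_5, d_5) = (m_1, d_1) = (26, 51), so from here the quotients repeat a_1, ..., a_4; the period length is 4.
Hence the expansion of sqrt(727) is a_0 = 26 followed by the repeating block 1, 25, 1, 52 (period 4).

[26; (1, 25, 1, 52)]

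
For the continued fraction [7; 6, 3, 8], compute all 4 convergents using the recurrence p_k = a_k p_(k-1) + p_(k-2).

7/1, 43/6, 136/19, 1131/158

Using the convergent recurrence p_i = a_i*p_{i-1} + p_{i-2}, q_i = a_i*q_{i-1} + q_{i-2} with p_{-2}=0, p_{-1}=1, q_{-2}=1, q_{-1}=0:
  i=0: a_0=7, p_0 = 7*1 + 0 = 7, q_0 = 7*0 + 1 = 1.
  i=1: a_1=6, p_1 = 6*7 + 1 = 43, q_1 = 6*1 + 0 = 6.
  i=2: a_2=3, p_2 = 3*43 + 7 = 136, q_2 = 3*6 + 1 = 19.
  i=3: a_3=8, p_3 = 8*136 + 43 = 1131, q_3 = 8*19 + 6 = 158.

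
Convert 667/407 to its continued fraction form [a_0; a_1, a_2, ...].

Run the Euclidean algorithm on 667 and 407; the successive quotients are the partial quotients a_0, a_1, ... (each step inverts the fractional part left over by the previous one):
  667 = 1*407 + 260, so a_0 = 1.
  407 = 1*260 + 147, so a_1 = 1.
  260 = 1*147 + 113, so a_2 = 1.
  147 = 1*113 + 34, so a_3 = 1.
  113 = 3*34 + 11, so a_4 = 3.
  34 = 3*11 + 1, so a_5 = 3.
  11 = 11*1 + 0, so a_6 = 11.
The remainder reaches 0 after 7 divisions, so the expansion has 7 partial quotients, read off in order.

[1; 1, 1, 1, 3, 3, 11]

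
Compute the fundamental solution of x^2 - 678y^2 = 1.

First expand sqrt(678) as a continued fraction. With x_i = (sqrt(678) + m_i)/d_i and (m_0, d_0) = (0, 1): a_0 = floor(sqrt(678)) = 26, since 26^2 = 676 <= 678 < 729 = 27^2.
Iterate m_{i+1} = d_i*a_i - m_i, d_{i+1} = (678 - m_{i+1}^2)/d_i, a_{i+1} = floor((a_0 + m_{i+1})/d_{i+1}):
  m_1 = 1*26 - 0 = 26, d_1 = (678 - 26^2)/1 = 2/1 = 2, a_1 = floor((26 + 26)/2) = 26.
  m_2 = 2*26 - 26 = 26, d_2 = (678 - 26^2)/2 = 2/2 = 1, a_2 = floor((26 + 26)/1) = 52.
  m_3 = 1*52 - 26 = 26, d_3 = (678 - 26^2)/1 = 2/1 = 2: (m_3, d_3) = (m_1, d_1) = (26, 2), so from here the quotients repeat a_1, a_2; the period length is 2.
So sqrt(678) = [26; (26, 52)] with period length k = 2.
k is even, so the fundamental solution of x^2 - 678y^2 = 1 is (p_{k-1}, q_{k-1}) = (p_1, q_1); compute convergents through index 1.
Convergents (p_i = a_i*p_{i-1} + p_{i-2}, q_i = a_i*q_{i-1} + q_{i-2} with p_{-2}=0, p_{-1}=1, q_{-2}=1, q_{-1}=0):
  i=0: a_0=26, p_0 = 26*1 + 0 = 26, q_0 = 26*0 + 1 = 1.
  i=1: a_1=26, p_1 = 26*26 + 1 = 677, q_1 = 26*1 + 0 = 26.
Check: 677^2 - 678*26^2 = 458329 - 458328 = 1, so (x, y) = (677, 26) solves the equation, and by the theorem it is the least positive solution.

(x, y) = (677, 26)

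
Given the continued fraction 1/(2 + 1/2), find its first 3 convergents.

Using the convergent recurrence p_i = a_i*p_{i-1} + p_{i-2}, q_i = a_i*q_{i-1} + q_{i-2} with p_{-2}=0, p_{-1}=1, q_{-2}=1, q_{-1}=0:
  i=0: a_0=0, p_0 = 0*1 + 0 = 0, q_0 = 0*0 + 1 = 1.
  i=1: a_1=2, p_1 = 2*0 + 1 = 1, q_1 = 2*1 + 0 = 2.
  i=2: a_2=2, p_2 = 2*1 + 0 = 2, q_2 = 2*2 + 1 = 5.

0/1, 1/2, 2/5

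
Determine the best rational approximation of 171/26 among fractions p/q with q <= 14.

Expand x = 171/26 as a continued fraction with the Euclidean algorithm:
  171 = 6*26 + 15, so a_0 = 6.
  26 = 1*15 + 11, so a_1 = 1.
  15 = 1*11 + 4, so a_2 = 1.
  11 = 2*4 + 3, so a_3 = 2.
  4 = 1*3 + 1, so a_4 = 1.
  3 = 3*1 + 0, so a_5 = 3.
so x = [6; 1, 1, 2, 1, 3].
Convergents (p_i = a_i*p_{i-1} + p_{i-2}, q_i = a_i*q_{i-1} + q_{i-2} with p_{-2}=0, p_{-1}=1, q_{-2}=1, q_{-1}=0), until the denominator exceeds 14:
  i=0: a_0=6, p_0 = 6*1 + 0 = 6, q_0 = 6*0 + 1 = 1.
  i=1: a_1=1, p_1 = 1*6 + 1 = 7, q_1 = 1*1 + 0 = 1.
  i=2: a_2=1, p_2 = 1*7 + 6 = 13, q_2 = 1*1 + 1 = 2.
  i=3: a_3=2, p_3 = 2*13 + 7 = 33, q_3 = 2*2 + 1 = 5.
  i=4: a_4=1, p_4 = 1*33 + 13 = 46, q_4 = 1*5 + 2 = 7.
  i=5: a_5=3, p_5 = 3*46 + 33 = 171, q_5 = 3*7 + 5 = 26.
q_5 = 26 > 14, so the last convergent with denominator <= 14 is p_4/q_4 = 46/7.
The closest fraction with denominator <= 14 is either p_4/q_4 or the intermediate fraction (k*p_4 + p_3)/(k*q_4 + q_3) with the largest k >= 1 whose denominator stays <= 14; these approach x as k grows, and every other convergent or intermediate fraction in range is farther away.
Largest k: floor((14 - q_3)/q_4) = floor((14 - 5)/7) = 1.
That gives (1*46 + 33)/(1*7 + 5) = 79/12.
Compare the errors: |x - 46/7| = |171*7 - 46*26|/(26*7) = 1/182, and |x - 79/12| = |171*12 - 79*26|/(26*12) = 2/312.
Cross-multiplying, 1*312 = 312 < 364 = 2*182, so 1/182 is smaller: the convergent 46/7 is closer to x than 79/12.

46/7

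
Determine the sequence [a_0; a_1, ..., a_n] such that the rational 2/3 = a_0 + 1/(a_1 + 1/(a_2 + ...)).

Run the Euclidean algorithm on 2 and 3; the successive quotients are the partial quotients a_0, a_1, ... (each step inverts the fractional part left over by the previous one):
  2 = 0*3 + 2, so a_0 = 0.
  3 = 1*2 + 1, so a_1 = 1.
  2 = 2*1 + 0, so a_2 = 2.
The remainder reaches 0 after 3 divisions, so the expansion has 3 partial quotients, read off in order.

[0; 1, 2]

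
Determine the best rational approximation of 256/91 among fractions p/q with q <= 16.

45/16

Expand x = 256/91 as a continued fraction with the Euclidean algorithm:
  256 = 2*91 + 74, so a_0 = 2.
  91 = 1*74 + 17, so a_1 = 1.
  74 = 4*17 + 6, so a_2 = 4.
  17 = 2*6 + 5, so a_3 = 2.
  6 = 1*5 + 1, so a_4 = 1.
  5 = 5*1 + 0, so a_5 = 5.
so x = [2; 1, 4, 2, 1, 5].
Convergents (p_i = a_i*p_{i-1} + p_{i-2}, q_i = a_i*q_{i-1} + q_{i-2} with p_{-2}=0, p_{-1}=1, q_{-2}=1, q_{-1}=0), until the denominator exceeds 16:
  i=0: a_0=2, p_0 = 2*1 + 0 = 2, q_0 = 2*0 + 1 = 1.
  i=1: a_1=1, p_1 = 1*2 + 1 = 3, q_1 = 1*1 + 0 = 1.
  i=2: a_2=4, p_2 = 4*3 + 2 = 14, q_2 = 4*1 + 1 = 5.
  i=3: a_3=2, p_3 = 2*14 + 3 = 31, q_3 = 2*5 + 1 = 11.
  i=4: a_4=1, p_4 = 1*31 + 14 = 45, q_4 = 1*11 + 5 = 16.
  i=5: a_5=5, p_5 = 5*45 + 31 = 256, q_5 = 5*16 + 11 = 91.
q_5 = 91 > 16, so the last convergent with denominator <= 16 is p_4/q_4 = 45/16.
The closest fraction with denominator <= 16 is either p_4/q_4 or the intermediate fraction (k*p_4 + p_3)/(k*q_4 + q_3) with the largest k >= 1 whose denominator stays <= 16; these approach x as k grows, and every other convergent or intermediate fraction in range is farther away.
Largest k: floor((16 - q_3)/q_4) = floor((16 - 11)/16) = 0.
Since k = 0, no intermediate fraction beyond p_4/q_4 has denominator <= 16, so the convergent 45/16 is the closest (its error is |256*16 - 45*91|/(91*16) = 1/1456).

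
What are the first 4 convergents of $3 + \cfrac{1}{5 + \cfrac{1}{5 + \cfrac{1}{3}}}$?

3/1, 16/5, 83/26, 265/83

Using the convergent recurrence p_i = a_i*p_{i-1} + p_{i-2}, q_i = a_i*q_{i-1} + q_{i-2} with p_{-2}=0, p_{-1}=1, q_{-2}=1, q_{-1}=0:
  i=0: a_0=3, p_0 = 3*1 + 0 = 3, q_0 = 3*0 + 1 = 1.
  i=1: a_1=5, p_1 = 5*3 + 1 = 16, q_1 = 5*1 + 0 = 5.
  i=2: a_2=5, p_2 = 5*16 + 3 = 83, q_2 = 5*5 + 1 = 26.
  i=3: a_3=3, p_3 = 3*83 + 16 = 265, q_3 = 3*26 + 5 = 83.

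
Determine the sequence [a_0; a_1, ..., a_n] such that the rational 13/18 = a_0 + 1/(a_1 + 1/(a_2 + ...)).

Run the Euclidean algorithm on 13 and 18; the successive quotients are the partial quotients a_0, a_1, ... (each step inverts the fractional part left over by the previous one):
  13 = 0*18 + 13, so a_0 = 0.
  18 = 1*13 + 5, so a_1 = 1.
  13 = 2*5 + 3, so a_2 = 2.
  5 = 1*3 + 2, so a_3 = 1.
  3 = 1*2 + 1, so a_4 = 1.
  2 = 2*1 + 0, so a_5 = 2.
The remainder reaches 0 after 6 divisions, so the expansion has 6 partial quotients, read off in order.

[0; 1, 2, 1, 1, 2]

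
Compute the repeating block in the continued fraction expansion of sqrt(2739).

[52; (2, 1, 51, 1, 2, 104)]

Write x_i = (sqrt(2739) + m_i)/d_i with (m_0, d_0) = (0, 1). a_0 = floor(sqrt(2739)) = 52, since 52^2 = 2704 <= 2739 < 2809 = 53^2.
Iterate m_{i+1} = d_i*a_i - m_i, d_{i+1} = (2739 - m_{i+1}^2)/d_i, a_{i+1} = floor((a_0 + m_{i+1})/d_{i+1}):
  m_1 = 1*52 - 0 = 52, d_1 = (2739 - 52^2)/1 = 35/1 = 35, a_1 = floor((52 + 52)/35) = 2.
  m_2 = 35*2 - 52 = 18, d_2 = (2739 - 18^2)/35 = 2415/35 = 69, a_2 = floor((52 + 18)/69) = 1.
  m_3 = 69*1 - 18 = 51, d_3 = (2739 - 51^2)/69 = 138/69 = 2, a_3 = floor((52 + 51)/2) = 51.
  m_4 = 2*51 - 51 = 51, d_4 = (2739 - 51^2)/2 = 138/2 = 69, a_4 = floor((52 + 51)/69) = 1.
  m_5 = 69*1 - 51 = 18, d_5 = (2739 - 18^2)/69 = 2415/69 = 35, a_5 = floor((52 + 18)/35) = 2.
  m_6 = 35*2 - 18 = 52, d_6 = (2739 - 52^2)/35 = 35/35 = 1, a_6 = floor((52 + 52)/1) = 104.
  m_7 = 1*104 - 52 = 52, d_7 = (2739 - 52^2)/1 = 35/1 = 35: (m_7, d_7) = (m_1, d_1) = (52, 35), so from here the quotients repeat a_1, ..., a_6; the period length is 6.
Hence the expansion of sqrt(2739) is a_0 = 52 followed by the repeating block 2, 1, 51, 1, 2, 104 (period 6).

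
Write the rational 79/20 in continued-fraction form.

[3; 1, 19]

Run the Euclidean algorithm on 79 and 20; the successive quotients are the partial quotients a_0, a_1, ... (each step inverts the fractional part left over by the previous one):
  79 = 3*20 + 19, so a_0 = 3.
  20 = 1*19 + 1, so a_1 = 1.
  19 = 19*1 + 0, so a_2 = 19.
The remainder reaches 0 after 3 divisions, so the expansion has 3 partial quotients, read off in order.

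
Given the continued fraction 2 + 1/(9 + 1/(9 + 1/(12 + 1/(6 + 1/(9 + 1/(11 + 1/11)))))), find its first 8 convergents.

Using the convergent recurrence p_i = a_i*p_{i-1} + p_{i-2}, q_i = a_i*q_{i-1} + q_{i-2} with p_{-2}=0, p_{-1}=1, q_{-2}=1, q_{-1}=0:
  i=0: a_0=2, p_0 = 2*1 + 0 = 2, q_0 = 2*0 + 1 = 1.
  i=1: a_1=9, p_1 = 9*2 + 1 = 19, q_1 = 9*1 + 0 = 9.
  i=2: a_2=9, p_2 = 9*19 + 2 = 173, q_2 = 9*9 + 1 = 82.
  i=3: a_3=12, p_3 = 12*173 + 19 = 2095, q_3 = 12*82 + 9 = 993.
  i=4: a_4=6, p_4 = 6*2095 + 173 = 12743, q_4 = 6*993 + 82 = 6040.
  i=5: a_5=9, p_5 = 9*12743 + 2095 = 116782, q_5 = 9*6040 + 993 = 55353.
  i=6: a_6=11, p_6 = 11*116782 + 12743 = 1297345, q_6 = 11*55353 + 6040 = 614923.
  i=7: a_7=11, p_7 = 11*1297345 + 116782 = 14387577, q_7 = 11*614923 + 55353 = 6819506.

2/1, 19/9, 173/82, 2095/993, 12743/6040, 116782/55353, 1297345/614923, 14387577/6819506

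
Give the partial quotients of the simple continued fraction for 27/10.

[2; 1, 2, 3]

Run the Euclidean algorithm on 27 and 10; the successive quotients are the partial quotients a_0, a_1, ... (each step inverts the fractional part left over by the previous one):
  27 = 2*10 + 7, so a_0 = 2.
  10 = 1*7 + 3, so a_1 = 1.
  7 = 2*3 + 1, so a_2 = 2.
  3 = 3*1 + 0, so a_3 = 3.
The remainder reaches 0 after 4 divisions, so the expansion has 4 partial quotients, read off in order.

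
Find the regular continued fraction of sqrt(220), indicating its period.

[14; (1, 4, 1, 28)]

Write x_i = (sqrt(220) + m_i)/d_i with (m_0, d_0) = (0, 1). a_0 = floor(sqrt(220)) = 14, since 14^2 = 196 <= 220 < 225 = 15^2.
Iterate m_{i+1} = d_i*a_i - m_i, d_{i+1} = (220 - m_{i+1}^2)/d_i, a_{i+1} = floor((a_0 + m_{i+1})/d_{i+1}):
  m_1 = 1*14 - 0 = 14, d_1 = (220 - 14^2)/1 = 24/1 = 24, a_1 = floor((14 + 14)/24) = 1.
  m_2 = 24*1 - 14 = 10, d_2 = (220 - 10^2)/24 = 120/24 = 5, a_2 = floor((14 + 10)/5) = 4.
  m_3 = 5*4 - 10 = 10, d_3 = (220 - 10^2)/5 = 120/5 = 24, a_3 = floor((14 + 10)/24) = 1.
  m_4 = 24*1 - 10 = 14, d_4 = (220 - 14^2)/24 = 24/24 = 1, a_4 = floor((14 + 14)/1) = 28.
  m_5 = 1*28 - 14 = 14, d_5 = (220 - 14^2)/1 = 24/1 = 24: (m_5, d_5) = (m_1, d_1) = (14, 24), so from here the quotients repeat a_1, ..., a_4; the period length is 4.
Hence the expansion of sqrt(220) is a_0 = 14 followed by the repeating block 1, 4, 1, 28 (period 4).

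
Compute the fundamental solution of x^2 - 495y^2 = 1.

First expand sqrt(495) as a continued fraction. With x_i = (sqrt(495) + m_i)/d_i and (m_0, d_0) = (0, 1): a_0 = floor(sqrt(495)) = 22, since 22^2 = 484 <= 495 < 529 = 23^2.
Iterate m_{i+1} = d_i*a_i - m_i, d_{i+1} = (495 - m_{i+1}^2)/d_i, a_{i+1} = floor((a_0 + m_{i+1})/d_{i+1}):
  m_1 = 1*22 - 0 = 22, d_1 = (495 - 22^2)/1 = 11/1 = 11, a_1 = floor((22 + 22)/11) = 4.
  m_2 = 11*4 - 22 = 22, d_2 = (495 - 22^2)/11 = 11/11 = 1, a_2 = floor((22 + 22)/1) = 44.
  m_3 = 1*44 - 22 = 22, d_3 = (495 - 22^2)/1 = 11/1 = 11: (m_3, d_3) = (m_1, d_1) = (22, 11), so from here the quotients repeat a_1, a_2; the period length is 2.
So sqrt(495) = [22; (4, 44)] with period length k = 2.
k is even, so the fundamental solution of x^2 - 495y^2 = 1 is (p_{k-1}, q_{k-1}) = (p_1, q_1); compute convergents through index 1.
Convergents (p_i = a_i*p_{i-1} + p_{i-2}, q_i = a_i*q_{i-1} + q_{i-2} with p_{-2}=0, p_{-1}=1, q_{-2}=1, q_{-1}=0):
  i=0: a_0=22, p_0 = 22*1 + 0 = 22, q_0 = 22*0 + 1 = 1.
  i=1: a_1=4, p_1 = 4*22 + 1 = 89, q_1 = 4*1 + 0 = 4.
Check: 89^2 - 495*4^2 = 7921 - 7920 = 1, so (x, y) = (89, 4) solves the equation, and by the theorem it is the least positive solution.

(x, y) = (89, 4)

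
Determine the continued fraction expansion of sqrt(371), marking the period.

Write x_i = (sqrt(371) + m_i)/d_i with (m_0, d_0) = (0, 1). a_0 = floor(sqrt(371)) = 19, since 19^2 = 361 <= 371 < 400 = 20^2.
Iterate m_{i+1} = d_i*a_i - m_i, d_{i+1} = (371 - m_{i+1}^2)/d_i, a_{i+1} = floor((a_0 + m_{i+1})/d_{i+1}):
  m_1 = 1*19 - 0 = 19, d_1 = (371 - 19^2)/1 = 10/1 = 10, a_1 = floor((19 + 19)/10) = 3.
  m_2 = 10*3 - 19 = 11, d_2 = (371 - 11^2)/10 = 250/10 = 25, a_2 = floor((19 + 11)/25) = 1.
  m_3 = 25*1 - 11 = 14, d_3 = (371 - 14^2)/25 = 175/25 = 7, a_3 = floor((19 + 14)/7) = 4.
  m_4 = 7*4 - 14 = 14, d_4 = (371 - 14^2)/7 = 175/7 = 25, a_4 = floor((19 + 14)/25) = 1.
  m_5 = 25*1 - 14 = 11, d_5 = (371 - 11^2)/25 = 250/25 = 10, a_5 = floor((19 + 11)/10) = 3.
  m_6 = 10*3 - 11 = 19, d_6 = (371 - 19^2)/10 = 10/10 = 1, a_6 = floor((19 + 19)/1) = 38.
  m_7 = 1*38 - 19 = 19, d_7 = (371 - 19^2)/1 = 10/1 = 10: (m_7, d_7) = (m_1, d_1) = (19, 10), so from here the quotients repeat a_1, ..., a_6; the period length is 6.
Hence the expansion of sqrt(371) is a_0 = 19 followed by the repeating block 3, 1, 4, 1, 3, 38 (period 6).

[19; (3, 1, 4, 1, 3, 38)]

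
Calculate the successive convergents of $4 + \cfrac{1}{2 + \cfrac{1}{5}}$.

Using the convergent recurrence p_i = a_i*p_{i-1} + p_{i-2}, q_i = a_i*q_{i-1} + q_{i-2} with p_{-2}=0, p_{-1}=1, q_{-2}=1, q_{-1}=0:
  i=0: a_0=4, p_0 = 4*1 + 0 = 4, q_0 = 4*0 + 1 = 1.
  i=1: a_1=2, p_1 = 2*4 + 1 = 9, q_1 = 2*1 + 0 = 2.
  i=2: a_2=5, p_2 = 5*9 + 4 = 49, q_2 = 5*2 + 1 = 11.

4/1, 9/2, 49/11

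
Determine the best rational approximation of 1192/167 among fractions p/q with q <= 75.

Expand x = 1192/167 as a continued fraction with the Euclidean algorithm:
  1192 = 7*167 + 23, so a_0 = 7.
  167 = 7*23 + 6, so a_1 = 7.
  23 = 3*6 + 5, so a_2 = 3.
  6 = 1*5 + 1, so a_3 = 1.
  5 = 5*1 + 0, so a_4 = 5.
so x = [7; 7, 3, 1, 5].
Convergents (p_i = a_i*p_{i-1} + p_{i-2}, q_i = a_i*q_{i-1} + q_{i-2} with p_{-2}=0, p_{-1}=1, q_{-2}=1, q_{-1}=0), until the denominator exceeds 75:
  i=0: a_0=7, p_0 = 7*1 + 0 = 7, q_0 = 7*0 + 1 = 1.
  i=1: a_1=7, p_1 = 7*7 + 1 = 50, q_1 = 7*1 + 0 = 7.
  i=2: a_2=3, p_2 = 3*50 + 7 = 157, q_2 = 3*7 + 1 = 22.
  i=3: a_3=1, p_3 = 1*157 + 50 = 207, q_3 = 1*22 + 7 = 29.
  i=4: a_4=5, p_4 = 5*207 + 157 = 1192, q_4 = 5*29 + 22 = 167.
q_4 = 167 > 75, so the last convergent with denominator <= 75 is p_3/q_3 = 207/29.
The closest fraction with denominator <= 75 is either p_3/q_3 or the intermediate fraction (k*p_3 + p_2)/(k*q_3 + q_2) with the largest k >= 1 whose denominator stays <= 75; these approach x as k grows, and every other convergent or intermediate fraction in range is farther away.
Largest k: floor((75 - q_2)/q_3) = floor((75 - 22)/29) = 1.
That gives (1*207 + 157)/(1*29 + 22) = 364/51.
Compare the errors: |x - 207/29| = |1192*29 - 207*167|/(167*29) = 1/4843, and |x - 364/51| = |1192*51 - 364*167|/(167*51) = 4/8517.
Cross-multiplying, 1*8517 = 8517 < 19372 = 4*4843, so 1/4843 is smaller: the convergent 207/29 is closer to x than 364/51.

207/29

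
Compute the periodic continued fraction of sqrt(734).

Write x_i = (sqrt(734) + m_i)/d_i with (m_0, d_0) = (0, 1). a_0 = floor(sqrt(734)) = 27, since 27^2 = 729 <= 734 < 784 = 28^2.
Iterate m_{i+1} = d_i*a_i - m_i, d_{i+1} = (734 - m_{i+1}^2)/d_i, a_{i+1} = floor((a_0 + m_{i+1})/d_{i+1}):
  m_1 = 1*27 - 0 = 27, d_1 = (734 - 27^2)/1 = 5/1 = 5, a_1 = floor((27 + 27)/5) = 10.
  m_2 = 5*10 - 27 = 23, d_2 = (734 - 23^2)/5 = 205/5 = 41, a_2 = floor((27 + 23)/41) = 1.
  m_3 = 41*1 - 23 = 18, d_3 = (734 - 18^2)/41 = 410/41 = 10, a_3 = floor((27 + 18)/10) = 4.
  m_4 = 10*4 - 18 = 22, d_4 = (734 - 22^2)/10 = 250/10 = 25, a_4 = floor((27 + 22)/25) = 1.
  m_5 = 25*1 - 22 = 3, d_5 = (734 - 3^2)/25 = 725/25 = 29, a_5 = floor((27 + 3)/29) = 1.
  m_6 = 29*1 - 3 = 26, d_6 = (734 - 26^2)/29 = 58/29 = 2, a_6 = floor((27 + 26)/2) = 26.
  m_7 = 2*26 - 26 = 26, d_7 = (734 - 26^2)/2 = 58/2 = 29, a_7 = floor((27 + 26)/29) = 1.
  m_8 = 29*1 - 26 = 3, d_8 = (734 - 3^2)/29 = 725/29 = 25, a_8 = floor((27 + 3)/25) = 1.
  m_9 = 25*1 - 3 = 22, d_9 = (734 - 22^2)/25 = 250/25 = 10, a_9 = floor((27 + 22)/10) = 4.
  m_10 = 10*4 - 22 = 18, d_10 = (734 - 18^2)/10 = 410/10 = 41, a_10 = floor((27 + 18)/41) = 1.
  m_11 = 41*1 - 18 = 23, d_11 = (734 - 23^2)/41 = 205/41 = 5, a_11 = floor((27 + 23)/5) = 10.
  m_12 = 5*10 - 23 = 27, d_12 = (734 - 27^2)/5 = 5/5 = 1, a_12 = floor((27 + 27)/1) = 54.
  m_13 = 1*54 - 27 = 27, d_13 = (734 - 27^2)/1 = 5/1 = 5: (m_13, d_13) = (m_1, d_1) = (27, 5), so from here the quotients repeat a_1, ..., a_12; the period length is 12.
Hence the expansion of sqrt(734) is a_0 = 27 followed by the repeating block 10, 1, 4, 1, 1, 26, 1, 1, 4, 1, 10, 54 (period 12).

[27; (10, 1, 4, 1, 1, 26, 1, 1, 4, 1, 10, 54)]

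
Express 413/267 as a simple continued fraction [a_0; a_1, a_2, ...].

Run the Euclidean algorithm on 413 and 267; the successive quotients are the partial quotients a_0, a_1, ... (each step inverts the fractional part left over by the previous one):
  413 = 1*267 + 146, so a_0 = 1.
  267 = 1*146 + 121, so a_1 = 1.
  146 = 1*121 + 25, so a_2 = 1.
  121 = 4*25 + 21, so a_3 = 4.
  25 = 1*21 + 4, so a_4 = 1.
  21 = 5*4 + 1, so a_5 = 5.
  4 = 4*1 + 0, so a_6 = 4.
The remainder reaches 0 after 7 divisions, so the expansion has 7 partial quotients, read off in order.

[1; 1, 1, 4, 1, 5, 4]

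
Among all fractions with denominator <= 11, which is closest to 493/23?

150/7

Expand x = 493/23 as a continued fraction with the Euclidean algorithm:
  493 = 21*23 + 10, so a_0 = 21.
  23 = 2*10 + 3, so a_1 = 2.
  10 = 3*3 + 1, so a_2 = 3.
  3 = 3*1 + 0, so a_3 = 3.
so x = [21; 2, 3, 3].
Convergents (p_i = a_i*p_{i-1} + p_{i-2}, q_i = a_i*q_{i-1} + q_{i-2} with p_{-2}=0, p_{-1}=1, q_{-2}=1, q_{-1}=0), until the denominator exceeds 11:
  i=0: a_0=21, p_0 = 21*1 + 0 = 21, q_0 = 21*0 + 1 = 1.
  i=1: a_1=2, p_1 = 2*21 + 1 = 43, q_1 = 2*1 + 0 = 2.
  i=2: a_2=3, p_2 = 3*43 + 21 = 150, q_2 = 3*2 + 1 = 7.
  i=3: a_3=3, p_3 = 3*150 + 43 = 493, q_3 = 3*7 + 2 = 23.
q_3 = 23 > 11, so the last convergent with denominator <= 11 is p_2/q_2 = 150/7.
The closest fraction with denominator <= 11 is either p_2/q_2 or the intermediate fraction (k*p_2 + p_1)/(k*q_2 + q_1) with the largest k >= 1 whose denominator stays <= 11; these approach x as k grows, and every other convergent or intermediate fraction in range is farther away.
Largest k: floor((11 - q_1)/q_2) = floor((11 - 2)/7) = 1.
That gives (1*150 + 43)/(1*7 + 2) = 193/9.
Compare the errors: |x - 150/7| = |493*7 - 150*23|/(23*7) = 1/161, and |x - 193/9| = |493*9 - 193*23|/(23*9) = 2/207.
Cross-multiplying, 1*207 = 207 < 322 = 2*161, so 1/161 is smaller: the convergent 150/7 is closer to x than 193/9.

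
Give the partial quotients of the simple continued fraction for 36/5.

Run the Euclidean algorithm on 36 and 5; the successive quotients are the partial quotients a_0, a_1, ... (each step inverts the fractional part left over by the previous one):
  36 = 7*5 + 1, so a_0 = 7.
  5 = 5*1 + 0, so a_1 = 5.
The remainder reaches 0 after 2 divisions, so the expansion has 2 partial quotients, read off in order.

[7; 5]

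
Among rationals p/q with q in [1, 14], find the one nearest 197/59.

10/3

Expand x = 197/59 as a continued fraction with the Euclidean algorithm:
  197 = 3*59 + 20, so a_0 = 3.
  59 = 2*20 + 19, so a_1 = 2.
  20 = 1*19 + 1, so a_2 = 1.
  19 = 19*1 + 0, so a_3 = 19.
so x = [3; 2, 1, 19].
Convergents (p_i = a_i*p_{i-1} + p_{i-2}, q_i = a_i*q_{i-1} + q_{i-2} with p_{-2}=0, p_{-1}=1, q_{-2}=1, q_{-1}=0), until the denominator exceeds 14:
  i=0: a_0=3, p_0 = 3*1 + 0 = 3, q_0 = 3*0 + 1 = 1.
  i=1: a_1=2, p_1 = 2*3 + 1 = 7, q_1 = 2*1 + 0 = 2.
  i=2: a_2=1, p_2 = 1*7 + 3 = 10, q_2 = 1*2 + 1 = 3.
  i=3: a_3=19, p_3 = 19*10 + 7 = 197, q_3 = 19*3 + 2 = 59.
q_3 = 59 > 14, so the last convergent with denominator <= 14 is p_2/q_2 = 10/3.
The closest fraction with denominator <= 14 is either p_2/q_2 or the intermediate fraction (k*p_2 + p_1)/(k*q_2 + q_1) with the largest k >= 1 whose denominator stays <= 14; these approach x as k grows, and every other convergent or intermediate fraction in range is farther away.
Largest k: floor((14 - q_1)/q_2) = floor((14 - 2)/3) = 4.
That gives (4*10 + 7)/(4*3 + 2) = 47/14.
Compare the errors: |x - 10/3| = |197*3 - 10*59|/(59*3) = 1/177, and |x - 47/14| = |197*14 - 47*59|/(59*14) = 15/826.
Cross-multiplying, 1*826 = 826 < 2655 = 15*177, so 1/177 is smaller: the convergent 10/3 is closer to x than 47/14.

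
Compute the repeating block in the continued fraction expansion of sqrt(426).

[20; (1, 1, 1, 3, 2, 6, 2, 3, 1, 1, 1, 40)]

Write x_i = (sqrt(426) + m_i)/d_i with (m_0, d_0) = (0, 1). a_0 = floor(sqrt(426)) = 20, since 20^2 = 400 <= 426 < 441 = 21^2.
Iterate m_{i+1} = d_i*a_i - m_i, d_{i+1} = (426 - m_{i+1}^2)/d_i, a_{i+1} = floor((a_0 + m_{i+1})/d_{i+1}):
  m_1 = 1*20 - 0 = 20, d_1 = (426 - 20^2)/1 = 26/1 = 26, a_1 = floor((20 + 20)/26) = 1.
  m_2 = 26*1 - 20 = 6, d_2 = (426 - 6^2)/26 = 390/26 = 15, a_2 = floor((20 + 6)/15) = 1.
  m_3 = 15*1 - 6 = 9, d_3 = (426 - 9^2)/15 = 345/15 = 23, a_3 = floor((20 + 9)/23) = 1.
  m_4 = 23*1 - 9 = 14, d_4 = (426 - 14^2)/23 = 230/23 = 10, a_4 = floor((20 + 14)/10) = 3.
  m_5 = 10*3 - 14 = 16, d_5 = (426 - 16^2)/10 = 170/10 = 17, a_5 = floor((20 + 16)/17) = 2.
  m_6 = 17*2 - 16 = 18, d_6 = (426 - 18^2)/17 = 102/17 = 6, a_6 = floor((20 + 18)/6) = 6.
  m_7 = 6*6 - 18 = 18, d_7 = (426 - 18^2)/6 = 102/6 = 17, a_7 = floor((20 + 18)/17) = 2.
  m_8 = 17*2 - 18 = 16, d_8 = (426 - 16^2)/17 = 170/17 = 10, a_8 = floor((20 + 16)/10) = 3.
  m_9 = 10*3 - 16 = 14, d_9 = (426 - 14^2)/10 = 230/10 = 23, a_9 = floor((20 + 14)/23) = 1.
  m_10 = 23*1 - 14 = 9, d_10 = (426 - 9^2)/23 = 345/23 = 15, a_10 = floor((20 + 9)/15) = 1.
  m_11 = 15*1 - 9 = 6, d_11 = (426 - 6^2)/15 = 390/15 = 26, a_11 = floor((20 + 6)/26) = 1.
  m_12 = 26*1 - 6 = 20, d_12 = (426 - 20^2)/26 = 26/26 = 1, a_12 = floor((20 + 20)/1) = 40.
  m_13 = 1*40 - 20 = 20, d_13 = (426 - 20^2)/1 = 26/1 = 26: (m_13, d_13) = (m_1, d_1) = (20, 26), so from here the quotients repeat a_1, ..., a_12; the period length is 12.
Hence the expansion of sqrt(426) is a_0 = 20 followed by the repeating block 1, 1, 1, 3, 2, 6, 2, 3, 1, 1, 1, 40 (period 12).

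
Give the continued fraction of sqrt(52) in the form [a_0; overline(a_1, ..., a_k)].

Write x_i = (sqrt(52) + m_i)/d_i with (m_0, d_0) = (0, 1). a_0 = floor(sqrt(52)) = 7, since 7^2 = 49 <= 52 < 64 = 8^2.
Iterate m_{i+1} = d_i*a_i - m_i, d_{i+1} = (52 - m_{i+1}^2)/d_i, a_{i+1} = floor((a_0 + m_{i+1})/d_{i+1}):
  m_1 = 1*7 - 0 = 7, d_1 = (52 - 7^2)/1 = 3/1 = 3, a_1 = floor((7 + 7)/3) = 4.
  m_2 = 3*4 - 7 = 5, d_2 = (52 - 5^2)/3 = 27/3 = 9, a_2 = floor((7 + 5)/9) = 1.
  m_3 = 9*1 - 5 = 4, d_3 = (52 - 4^2)/9 = 36/9 = 4, a_3 = floor((7 + 4)/4) = 2.
  m_4 = 4*2 - 4 = 4, d_4 = (52 - 4^2)/4 = 36/4 = 9, a_4 = floor((7 + 4)/9) = 1.
  m_5 = 9*1 - 4 = 5, d_5 = (52 - 5^2)/9 = 27/9 = 3, a_5 = floor((7 + 5)/3) = 4.
  m_6 = 3*4 - 5 = 7, d_6 = (52 - 7^2)/3 = 3/3 = 1, a_6 = floor((7 + 7)/1) = 14.
  m_7 = 1*14 - 7 = 7, d_7 = (52 - 7^2)/1 = 3/1 = 3: (m_7, d_7) = (m_1, d_1) = (7, 3), so from here the quotients repeat a_1, ..., a_6; the period length is 6.
Hence the expansion of sqrt(52) is a_0 = 7 followed by the repeating block 4, 1, 2, 1, 4, 14 (period 6).

[7; overline(4, 1, 2, 1, 4, 14)]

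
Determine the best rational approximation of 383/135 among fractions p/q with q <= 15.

Expand x = 383/135 as a continued fraction with the Euclidean algorithm:
  383 = 2*135 + 113, so a_0 = 2.
  135 = 1*113 + 22, so a_1 = 1.
  113 = 5*22 + 3, so a_2 = 5.
  22 = 7*3 + 1, so a_3 = 7.
  3 = 3*1 + 0, so a_4 = 3.
so x = [2; 1, 5, 7, 3].
Convergents (p_i = a_i*p_{i-1} + p_{i-2}, q_i = a_i*q_{i-1} + q_{i-2} with p_{-2}=0, p_{-1}=1, q_{-2}=1, q_{-1}=0), until the denominator exceeds 15:
  i=0: a_0=2, p_0 = 2*1 + 0 = 2, q_0 = 2*0 + 1 = 1.
  i=1: a_1=1, p_1 = 1*2 + 1 = 3, q_1 = 1*1 + 0 = 1.
  i=2: a_2=5, p_2 = 5*3 + 2 = 17, q_2 = 5*1 + 1 = 6.
  i=3: a_3=7, p_3 = 7*17 + 3 = 122, q_3 = 7*6 + 1 = 43.
q_3 = 43 > 15, so the last convergent with denominator <= 15 is p_2/q_2 = 17/6.
The closest fraction with denominator <= 15 is either p_2/q_2 or the intermediate fraction (k*p_2 + p_1)/(k*q_2 + q_1) with the largest k >= 1 whose denominator stays <= 15; these approach x as k grows, and every other convergent or intermediate fraction in range is farther away.
Largest k: floor((15 - q_1)/q_2) = floor((15 - 1)/6) = 2.
That gives (2*17 + 3)/(2*6 + 1) = 37/13.
Compare the errors: |x - 17/6| = |383*6 - 17*135|/(135*6) = 3/810, and |x - 37/13| = |383*13 - 37*135|/(135*13) = 16/1755.
Cross-multiplying, 3*1755 = 5265 < 12960 = 16*810, so 3/810 is smaller: the convergent 17/6 is closer to x than 37/13.

17/6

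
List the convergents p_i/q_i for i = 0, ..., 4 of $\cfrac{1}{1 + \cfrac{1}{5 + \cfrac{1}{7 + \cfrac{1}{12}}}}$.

0/1, 1/1, 5/6, 36/43, 437/522

Using the convergent recurrence p_i = a_i*p_{i-1} + p_{i-2}, q_i = a_i*q_{i-1} + q_{i-2} with p_{-2}=0, p_{-1}=1, q_{-2}=1, q_{-1}=0:
  i=0: a_0=0, p_0 = 0*1 + 0 = 0, q_0 = 0*0 + 1 = 1.
  i=1: a_1=1, p_1 = 1*0 + 1 = 1, q_1 = 1*1 + 0 = 1.
  i=2: a_2=5, p_2 = 5*1 + 0 = 5, q_2 = 5*1 + 1 = 6.
  i=3: a_3=7, p_3 = 7*5 + 1 = 36, q_3 = 7*6 + 1 = 43.
  i=4: a_4=12, p_4 = 12*36 + 5 = 437, q_4 = 12*43 + 6 = 522.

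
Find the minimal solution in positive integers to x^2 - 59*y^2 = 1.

First expand sqrt(59) as a continued fraction. With x_i = (sqrt(59) + m_i)/d_i and (m_0, d_0) = (0, 1): a_0 = floor(sqrt(59)) = 7, since 7^2 = 49 <= 59 < 64 = 8^2.
Iterate m_{i+1} = d_i*a_i - m_i, d_{i+1} = (59 - m_{i+1}^2)/d_i, a_{i+1} = floor((a_0 + m_{i+1})/d_{i+1}):
  m_1 = 1*7 - 0 = 7, d_1 = (59 - 7^2)/1 = 10/1 = 10, a_1 = floor((7 + 7)/10) = 1.
  m_2 = 10*1 - 7 = 3, d_2 = (59 - 3^2)/10 = 50/10 = 5, a_2 = floor((7 + 3)/5) = 2.
  m_3 = 5*2 - 3 = 7, d_3 = (59 - 7^2)/5 = 10/5 = 2, a_3 = floor((7 + 7)/2) = 7.
  m_4 = 2*7 - 7 = 7, d_4 = (59 - 7^2)/2 = 10/2 = 5, a_4 = floor((7 + 7)/5) = 2.
  m_5 = 5*2 - 7 = 3, d_5 = (59 - 3^2)/5 = 50/5 = 10, a_5 = floor((7 + 3)/10) = 1.
  m_6 = 10*1 - 3 = 7, d_6 = (59 - 7^2)/10 = 10/10 = 1, a_6 = floor((7 + 7)/1) = 14.
  m_7 = 1*14 - 7 = 7, d_7 = (59 - 7^2)/1 = 10/1 = 10: (m_7, d_7) = (m_1, d_1) = (7, 10), so from here the quotients repeat a_1, ..., a_6; the period length is 6.
So sqrt(59) = [7; (1, 2, 7, 2, 1, 14)] with period length k = 6.
k is even, so the fundamental solution of x^2 - 59y^2 = 1 is (p_{k-1}, q_{k-1}) = (p_5, q_5); compute convergents through index 5.
Convergents (p_i = a_i*p_{i-1} + p_{i-2}, q_i = a_i*q_{i-1} + q_{i-2} with p_{-2}=0, p_{-1}=1, q_{-2}=1, q_{-1}=0):
  i=0: a_0=7, p_0 = 7*1 + 0 = 7, q_0 = 7*0 + 1 = 1.
  i=1: a_1=1, p_1 = 1*7 + 1 = 8, q_1 = 1*1 + 0 = 1.
  i=2: a_2=2, p_2 = 2*8 + 7 = 23, q_2 = 2*1 + 1 = 3.
  i=3: a_3=7, p_3 = 7*23 + 8 = 169, q_3 = 7*3 + 1 = 22.
  i=4: a_4=2, p_4 = 2*169 + 23 = 361, q_4 = 2*22 + 3 = 47.
  i=5: a_5=1, p_5 = 1*361 + 169 = 530, q_5 = 1*47 + 22 = 69.
Check: 530^2 - 59*69^2 = 280900 - 280899 = 1, so (x, y) = (530, 69) solves the equation, and by the theorem it is the least positive solution.

(x, y) = (530, 69)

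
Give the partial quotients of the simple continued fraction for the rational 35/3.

Run the Euclidean algorithm on 35 and 3; the successive quotients are the partial quotients a_0, a_1, ... (each step inverts the fractional part left over by the previous one):
  35 = 11*3 + 2, so a_0 = 11.
  3 = 1*2 + 1, so a_1 = 1.
  2 = 2*1 + 0, so a_2 = 2.
The remainder reaches 0 after 3 divisions, so the expansion has 3 partial quotients, read off in order.

[11; 1, 2]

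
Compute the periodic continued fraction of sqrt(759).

[27; (1, 1, 4, 1, 1, 54)]

Write x_i = (sqrt(759) + m_i)/d_i with (m_0, d_0) = (0, 1). a_0 = floor(sqrt(759)) = 27, since 27^2 = 729 <= 759 < 784 = 28^2.
Iterate m_{i+1} = d_i*a_i - m_i, d_{i+1} = (759 - m_{i+1}^2)/d_i, a_{i+1} = floor((a_0 + m_{i+1})/d_{i+1}):
  m_1 = 1*27 - 0 = 27, d_1 = (759 - 27^2)/1 = 30/1 = 30, a_1 = floor((27 + 27)/30) = 1.
  m_2 = 30*1 - 27 = 3, d_2 = (759 - 3^2)/30 = 750/30 = 25, a_2 = floor((27 + 3)/25) = 1.
  m_3 = 25*1 - 3 = 22, d_3 = (759 - 22^2)/25 = 275/25 = 11, a_3 = floor((27 + 22)/11) = 4.
  m_4 = 11*4 - 22 = 22, d_4 = (759 - 22^2)/11 = 275/11 = 25, a_4 = floor((27 + 22)/25) = 1.
  m_5 = 25*1 - 22 = 3, d_5 = (759 - 3^2)/25 = 750/25 = 30, a_5 = floor((27 + 3)/30) = 1.
  m_6 = 30*1 - 3 = 27, d_6 = (759 - 27^2)/30 = 30/30 = 1, a_6 = floor((27 + 27)/1) = 54.
  m_7 = 1*54 - 27 = 27, d_7 = (759 - 27^2)/1 = 30/1 = 30: (m_7, d_7) = (m_1, d_1) = (27, 30), so from here the quotients repeat a_1, ..., a_6; the period length is 6.
Hence the expansion of sqrt(759) is a_0 = 27 followed by the repeating block 1, 1, 4, 1, 1, 54 (period 6).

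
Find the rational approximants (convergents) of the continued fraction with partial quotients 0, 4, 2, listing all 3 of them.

Using the convergent recurrence p_i = a_i*p_{i-1} + p_{i-2}, q_i = a_i*q_{i-1} + q_{i-2} with p_{-2}=0, p_{-1}=1, q_{-2}=1, q_{-1}=0:
  i=0: a_0=0, p_0 = 0*1 + 0 = 0, q_0 = 0*0 + 1 = 1.
  i=1: a_1=4, p_1 = 4*0 + 1 = 1, q_1 = 4*1 + 0 = 4.
  i=2: a_2=2, p_2 = 2*1 + 0 = 2, q_2 = 2*4 + 1 = 9.

0/1, 1/4, 2/9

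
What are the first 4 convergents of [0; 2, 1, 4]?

0/1, 1/2, 1/3, 5/14

Using the convergent recurrence p_i = a_i*p_{i-1} + p_{i-2}, q_i = a_i*q_{i-1} + q_{i-2} with p_{-2}=0, p_{-1}=1, q_{-2}=1, q_{-1}=0:
  i=0: a_0=0, p_0 = 0*1 + 0 = 0, q_0 = 0*0 + 1 = 1.
  i=1: a_1=2, p_1 = 2*0 + 1 = 1, q_1 = 2*1 + 0 = 2.
  i=2: a_2=1, p_2 = 1*1 + 0 = 1, q_2 = 1*2 + 1 = 3.
  i=3: a_3=4, p_3 = 4*1 + 1 = 5, q_3 = 4*3 + 2 = 14.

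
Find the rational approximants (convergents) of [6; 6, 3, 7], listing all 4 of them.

Using the convergent recurrence p_i = a_i*p_{i-1} + p_{i-2}, q_i = a_i*q_{i-1} + q_{i-2} with p_{-2}=0, p_{-1}=1, q_{-2}=1, q_{-1}=0:
  i=0: a_0=6, p_0 = 6*1 + 0 = 6, q_0 = 6*0 + 1 = 1.
  i=1: a_1=6, p_1 = 6*6 + 1 = 37, q_1 = 6*1 + 0 = 6.
  i=2: a_2=3, p_2 = 3*37 + 6 = 117, q_2 = 3*6 + 1 = 19.
  i=3: a_3=7, p_3 = 7*117 + 37 = 856, q_3 = 7*19 + 6 = 139.

6/1, 37/6, 117/19, 856/139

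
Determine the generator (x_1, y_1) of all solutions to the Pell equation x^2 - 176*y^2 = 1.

First expand sqrt(176) as a continued fraction. With x_i = (sqrt(176) + m_i)/d_i and (m_0, d_0) = (0, 1): a_0 = floor(sqrt(176)) = 13, since 13^2 = 169 <= 176 < 196 = 14^2.
Iterate m_{i+1} = d_i*a_i - m_i, d_{i+1} = (176 - m_{i+1}^2)/d_i, a_{i+1} = floor((a_0 + m_{i+1})/d_{i+1}):
  m_1 = 1*13 - 0 = 13, d_1 = (176 - 13^2)/1 = 7/1 = 7, a_1 = floor((13 + 13)/7) = 3.
  m_2 = 7*3 - 13 = 8, d_2 = (176 - 8^2)/7 = 112/7 = 16, a_2 = floor((13 + 8)/16) = 1.
  m_3 = 16*1 - 8 = 8, d_3 = (176 - 8^2)/16 = 112/16 = 7, a_3 = floor((13 + 8)/7) = 3.
  m_4 = 7*3 - 8 = 13, d_4 = (176 - 13^2)/7 = 7/7 = 1, a_4 = floor((13 + 13)/1) = 26.
  m_5 = 1*26 - 13 = 13, d_5 = (176 - 13^2)/1 = 7/1 = 7: (m_5, d_5) = (m_1, d_1) = (13, 7), so from here the quotients repeat a_1, ..., a_4; the period length is 4.
So sqrt(176) = [13; (3, 1, 3, 26)] with period length k = 4.
k is even, so the fundamental solution of x^2 - 176y^2 = 1 is (p_{k-1}, q_{k-1}) = (p_3, q_3); compute convergents through index 3.
Convergents (p_i = a_i*p_{i-1} + p_{i-2}, q_i = a_i*q_{i-1} + q_{i-2} with p_{-2}=0, p_{-1}=1, q_{-2}=1, q_{-1}=0):
  i=0: a_0=13, p_0 = 13*1 + 0 = 13, q_0 = 13*0 + 1 = 1.
  i=1: a_1=3, p_1 = 3*13 + 1 = 40, q_1 = 3*1 + 0 = 3.
  i=2: a_2=1, p_2 = 1*40 + 13 = 53, q_2 = 1*3 + 1 = 4.
  i=3: a_3=3, p_3 = 3*53 + 40 = 199, q_3 = 3*4 + 3 = 15.
Check: 199^2 - 176*15^2 = 39601 - 39600 = 1, so (x, y) = (199, 15) solves the equation, and by the theorem it is the least positive solution.

(x, y) = (199, 15)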